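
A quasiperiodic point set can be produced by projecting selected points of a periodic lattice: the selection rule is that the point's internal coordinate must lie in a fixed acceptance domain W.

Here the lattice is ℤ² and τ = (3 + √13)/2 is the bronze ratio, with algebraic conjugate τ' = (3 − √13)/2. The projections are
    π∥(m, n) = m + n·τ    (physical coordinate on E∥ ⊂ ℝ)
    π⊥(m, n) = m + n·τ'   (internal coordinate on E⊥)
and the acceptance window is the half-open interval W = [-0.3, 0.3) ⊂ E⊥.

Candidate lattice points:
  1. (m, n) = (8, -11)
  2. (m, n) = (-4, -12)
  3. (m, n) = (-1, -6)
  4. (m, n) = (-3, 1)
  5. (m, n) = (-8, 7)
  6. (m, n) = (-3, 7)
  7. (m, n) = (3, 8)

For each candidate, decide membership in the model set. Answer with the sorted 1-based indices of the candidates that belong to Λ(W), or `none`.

τ' = (3−√13)/2 ≈ -0.30278.
[1] lift (8,-11): star map gives 11.33053; window check -0.3 ≤ 11.33053 < 0.3 is false → out
[2] lift (-4,-12): star map gives -0.36669; window check -0.3 ≤ -0.36669 < 0.3 is false → out
[3] lift (-1,-6): star map gives 0.81665; window check -0.3 ≤ 0.81665 < 0.3 is false → out
[4] lift (-3,1): star map gives -3.30278; window check -0.3 ≤ -3.30278 < 0.3 is false → out
[5] lift (-8,7): star map gives -10.11943; window check -0.3 ≤ -10.11943 < 0.3 is false → out
[6] lift (-3,7): star map gives -5.11943; window check -0.3 ≤ -5.11943 < 0.3 is false → out
[7] lift (3,8): star map gives 0.57779; window check -0.3 ≤ 0.57779 < 0.3 is false → out

none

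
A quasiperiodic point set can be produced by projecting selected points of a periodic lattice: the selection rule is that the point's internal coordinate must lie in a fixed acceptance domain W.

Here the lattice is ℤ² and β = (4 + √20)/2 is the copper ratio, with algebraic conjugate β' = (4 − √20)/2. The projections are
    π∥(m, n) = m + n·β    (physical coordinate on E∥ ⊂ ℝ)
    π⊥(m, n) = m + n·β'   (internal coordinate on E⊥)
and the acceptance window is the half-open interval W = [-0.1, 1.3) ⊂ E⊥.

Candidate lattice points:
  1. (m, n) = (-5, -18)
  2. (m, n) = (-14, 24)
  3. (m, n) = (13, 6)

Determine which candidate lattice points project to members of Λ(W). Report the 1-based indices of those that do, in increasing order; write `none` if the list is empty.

Numerically β ≈ 4.2361 and β' = −1/β ≈ -0.2361.
#1 (-5,-18): internal coord -5 + (-18)·β' = -0.7508; -0.7508 ∉ [-0.1, 1.3) → out
#2 (-14,24): internal coord -14 + (24)·β' = -19.6656; -19.6656 ∉ [-0.1, 1.3) → out
#3 (13,6): internal coord 13 + (6)·β' = +11.5836; +11.5836 ∉ [-0.1, 1.3) → out

none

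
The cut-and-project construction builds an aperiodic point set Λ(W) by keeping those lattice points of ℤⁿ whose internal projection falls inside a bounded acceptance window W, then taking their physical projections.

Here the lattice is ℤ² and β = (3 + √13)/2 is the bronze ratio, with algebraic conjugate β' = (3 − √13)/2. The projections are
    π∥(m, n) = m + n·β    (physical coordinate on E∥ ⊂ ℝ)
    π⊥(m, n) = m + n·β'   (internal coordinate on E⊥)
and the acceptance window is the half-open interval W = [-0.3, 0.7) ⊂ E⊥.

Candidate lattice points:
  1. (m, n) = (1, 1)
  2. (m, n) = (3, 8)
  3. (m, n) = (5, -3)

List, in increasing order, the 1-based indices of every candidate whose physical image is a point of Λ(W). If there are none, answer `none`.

1, 2

Numerically β ≈ 3.3028 and β' = −1/β ≈ -0.3028.
candidate 1: (m,n)=(1,1) → π∥ = 1+1·β ≈ 4.3028, π⊥ = 1+1·β' ≈ 0.6972 ∈ [-0.3, 0.7) ⇒ IN Λ
candidate 2: (m,n)=(3,8) → π∥ = 3+8·β ≈ 29.4222, π⊥ = 3+8·β' ≈ 0.5778 ∈ [-0.3, 0.7) ⇒ IN Λ
candidate 3: (m,n)=(5,-3) → π∥ = 5-3·β ≈ -4.9083, π⊥ = 5-3·β' ≈ 5.9083 ∉ [-0.3, 0.7) ⇒ out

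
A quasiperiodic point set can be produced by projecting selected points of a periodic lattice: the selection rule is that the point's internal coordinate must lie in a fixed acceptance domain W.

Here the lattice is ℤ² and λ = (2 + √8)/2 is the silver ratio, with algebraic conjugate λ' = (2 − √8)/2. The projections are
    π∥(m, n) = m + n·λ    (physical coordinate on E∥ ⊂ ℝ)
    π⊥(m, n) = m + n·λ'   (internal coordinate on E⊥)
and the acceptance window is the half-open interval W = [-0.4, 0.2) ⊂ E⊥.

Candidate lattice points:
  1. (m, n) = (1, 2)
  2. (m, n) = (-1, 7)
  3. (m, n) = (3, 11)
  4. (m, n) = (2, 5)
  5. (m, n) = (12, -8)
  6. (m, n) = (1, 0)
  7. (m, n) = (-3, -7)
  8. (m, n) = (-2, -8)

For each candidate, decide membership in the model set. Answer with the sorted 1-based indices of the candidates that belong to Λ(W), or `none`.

1, 4, 7

Compute λ' = (2−√8)/2 = -0.4142, so π⊥(m,n) = m -0.4142·n.
candidate 1: (m,n)=(1,2) → π∥ = 1+2·λ ≈ 5.8284, π⊥ = 1+2·λ' ≈ 0.1716 ∈ [-0.4, 0.2) ⇒ IN Λ
candidate 2: (m,n)=(-1,7) → π∥ = -1+7·λ ≈ 15.8995, π⊥ = -1+7·λ' ≈ -3.8995 ∉ [-0.4, 0.2) ⇒ out
candidate 3: (m,n)=(3,11) → π∥ = 3+11·λ ≈ 29.5563, π⊥ = 3+11·λ' ≈ -1.5563 ∉ [-0.4, 0.2) ⇒ out
candidate 4: (m,n)=(2,5) → π∥ = 2+5·λ ≈ 14.0711, π⊥ = 2+5·λ' ≈ -0.0711 ∈ [-0.4, 0.2) ⇒ IN Λ
candidate 5: (m,n)=(12,-8) → π∥ = 12-8·λ ≈ -7.3137, π⊥ = 12-8·λ' ≈ 15.3137 ∉ [-0.4, 0.2) ⇒ out
candidate 6: (m,n)=(1,0) → π∥ = 1+0·λ ≈ 1.0000, π⊥ = 1+0·λ' ≈ 1.0000 ∉ [-0.4, 0.2) ⇒ out
candidate 7: (m,n)=(-3,-7) → π∥ = -3-7·λ ≈ -19.8995, π⊥ = -3-7·λ' ≈ -0.1005 ∈ [-0.4, 0.2) ⇒ IN Λ
candidate 8: (m,n)=(-2,-8) → π∥ = -2-8·λ ≈ -21.3137, π⊥ = -2-8·λ' ≈ 1.3137 ∉ [-0.4, 0.2) ⇒ out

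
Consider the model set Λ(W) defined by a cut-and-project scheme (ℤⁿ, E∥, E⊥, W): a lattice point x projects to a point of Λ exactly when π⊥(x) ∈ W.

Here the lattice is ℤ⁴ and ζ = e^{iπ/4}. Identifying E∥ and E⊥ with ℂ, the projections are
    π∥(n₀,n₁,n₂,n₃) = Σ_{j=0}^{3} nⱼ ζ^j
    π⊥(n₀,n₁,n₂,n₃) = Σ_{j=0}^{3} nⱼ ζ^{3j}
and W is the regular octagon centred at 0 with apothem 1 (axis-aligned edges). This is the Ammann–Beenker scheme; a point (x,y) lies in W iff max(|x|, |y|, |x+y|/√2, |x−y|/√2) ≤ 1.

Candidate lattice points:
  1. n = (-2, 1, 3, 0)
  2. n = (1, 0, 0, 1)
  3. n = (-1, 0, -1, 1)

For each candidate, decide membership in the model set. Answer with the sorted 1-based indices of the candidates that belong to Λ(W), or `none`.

With ζ = e^{iπ/4} the internal vectors are ζ^0,ζ^3,ζ^6,ζ^9.
candidate 1: n = (-2, 1, 3, 0) → π⊥ ≈ (-2.70711, -2.29289); max(|x|,|y|,|x±y|/√2) = 3.53553 > 1 ⇒ ∉ W
candidate 2: n = (1, 0, 0, 1) → π⊥ ≈ (+1.70711, +0.70711); max(|x|,|y|,|x±y|/√2) = 1.70711 > 1 ⇒ ∉ W
candidate 3: n = (-1, 0, -1, 1) → π⊥ ≈ (-0.29289, +1.70711); max(|x|,|y|,|x±y|/√2) = 1.70711 > 1 ⇒ ∉ W

none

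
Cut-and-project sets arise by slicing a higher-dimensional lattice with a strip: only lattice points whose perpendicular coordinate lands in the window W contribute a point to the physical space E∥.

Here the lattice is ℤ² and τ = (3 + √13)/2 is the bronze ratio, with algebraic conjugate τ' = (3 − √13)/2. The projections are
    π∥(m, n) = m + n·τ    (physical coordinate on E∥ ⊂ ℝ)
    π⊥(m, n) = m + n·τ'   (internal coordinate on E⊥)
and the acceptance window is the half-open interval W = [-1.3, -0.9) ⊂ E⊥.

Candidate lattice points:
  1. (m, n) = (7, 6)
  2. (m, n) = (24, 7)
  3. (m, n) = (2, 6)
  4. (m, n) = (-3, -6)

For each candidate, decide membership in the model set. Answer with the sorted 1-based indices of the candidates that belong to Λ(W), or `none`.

4

τ' = (3−√13)/2 ≈ -0.3028.
#1 (7,6): internal coord 7 + (6)·τ' = +5.1833; +5.1833 ∉ [-1.3, -0.9) → out
#2 (24,7): internal coord 24 + (7)·τ' = +21.8806; +21.8806 ∉ [-1.3, -0.9) → out
#3 (2,6): internal coord 2 + (6)·τ' = +0.1833; +0.1833 ∉ [-1.3, -0.9) → out
#4 (-3,-6): internal coord -3 + (-6)·τ' = -1.1833; -1.1833 ∈ [-1.3, -0.9) → IN Λ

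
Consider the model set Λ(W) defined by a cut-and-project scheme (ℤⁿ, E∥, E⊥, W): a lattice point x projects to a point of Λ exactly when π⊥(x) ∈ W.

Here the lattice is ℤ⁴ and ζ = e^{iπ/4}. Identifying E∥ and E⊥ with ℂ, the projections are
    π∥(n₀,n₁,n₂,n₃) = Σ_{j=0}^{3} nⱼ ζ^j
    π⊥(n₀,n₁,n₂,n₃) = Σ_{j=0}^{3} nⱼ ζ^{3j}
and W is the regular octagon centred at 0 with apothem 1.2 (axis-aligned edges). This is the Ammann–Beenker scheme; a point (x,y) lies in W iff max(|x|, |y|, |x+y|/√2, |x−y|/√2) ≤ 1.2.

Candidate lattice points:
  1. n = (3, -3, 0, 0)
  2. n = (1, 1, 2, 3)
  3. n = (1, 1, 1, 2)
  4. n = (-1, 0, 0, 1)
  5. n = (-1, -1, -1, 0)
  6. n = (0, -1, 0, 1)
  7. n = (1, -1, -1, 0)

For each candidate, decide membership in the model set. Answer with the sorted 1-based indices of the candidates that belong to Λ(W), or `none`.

4, 5

π⊥(n) = n₀ + n₁ζ³ + n₂ζ⁶ + n₃ζ⁹ where ζ = e^{iπ/4}.
#1 (3, -3, 0, 0): internal (5.121320, -2.121320); octagon support 5.121320 vs apothem 1.2 → ∉ W
#2 (1, 1, 2, 3): internal (2.414214, 0.828427); octagon support 2.414214 vs apothem 1.2 → ∉ W
#3 (1, 1, 1, 2): internal (1.707107, 1.121320); octagon support 2.000000 vs apothem 1.2 → ∉ W
#4 (-1, 0, 0, 1): internal (-0.292893, 0.707107); octagon support 0.707107 vs apothem 1.2 → ∈ W
#5 (-1, -1, -1, 0): internal (-0.292893, 0.292893); octagon support 0.414214 vs apothem 1.2 → ∈ W
#6 (0, -1, 0, 1): internal (1.414214, 0.000000); octagon support 1.414214 vs apothem 1.2 → ∉ W
#7 (1, -1, -1, 0): internal (1.707107, 0.292893); octagon support 1.707107 vs apothem 1.2 → ∉ W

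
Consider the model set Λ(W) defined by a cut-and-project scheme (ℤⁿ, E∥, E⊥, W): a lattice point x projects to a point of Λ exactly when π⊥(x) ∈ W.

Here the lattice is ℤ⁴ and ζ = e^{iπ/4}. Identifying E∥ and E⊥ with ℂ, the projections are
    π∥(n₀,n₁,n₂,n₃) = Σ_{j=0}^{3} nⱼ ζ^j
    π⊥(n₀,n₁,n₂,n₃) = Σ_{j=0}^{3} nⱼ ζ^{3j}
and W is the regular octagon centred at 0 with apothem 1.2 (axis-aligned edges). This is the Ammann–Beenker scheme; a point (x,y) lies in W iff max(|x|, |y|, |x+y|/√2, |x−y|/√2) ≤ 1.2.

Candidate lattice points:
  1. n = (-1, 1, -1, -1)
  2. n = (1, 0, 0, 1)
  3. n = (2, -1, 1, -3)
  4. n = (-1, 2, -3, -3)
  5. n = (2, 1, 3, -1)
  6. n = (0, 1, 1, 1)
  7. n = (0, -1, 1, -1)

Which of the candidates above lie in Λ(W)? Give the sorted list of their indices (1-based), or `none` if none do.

6

With ζ = e^{iπ/4} the internal vectors are ζ^0,ζ^3,ζ^6,ζ^9.
#1 (-1, 1, -1, -1): internal (-2.4142, 1.0000); octagon support 2.4142 vs apothem 1.2 → ∉ W
#2 (1, 0, 0, 1): internal (1.7071, 0.7071); octagon support 1.7071 vs apothem 1.2 → ∉ W
#3 (2, -1, 1, -3): internal (0.5858, -3.8284); octagon support 3.8284 vs apothem 1.2 → ∉ W
#4 (-1, 2, -3, -3): internal (-4.5355, 2.2929); octagon support 4.8284 vs apothem 1.2 → ∉ W
#5 (2, 1, 3, -1): internal (0.5858, -3.0000); octagon support 3.0000 vs apothem 1.2 → ∉ W
#6 (0, 1, 1, 1): internal (0.0000, 0.4142); octagon support 0.4142 vs apothem 1.2 → ∈ W
#7 (0, -1, 1, -1): internal (0.0000, -2.4142); octagon support 2.4142 vs apothem 1.2 → ∉ W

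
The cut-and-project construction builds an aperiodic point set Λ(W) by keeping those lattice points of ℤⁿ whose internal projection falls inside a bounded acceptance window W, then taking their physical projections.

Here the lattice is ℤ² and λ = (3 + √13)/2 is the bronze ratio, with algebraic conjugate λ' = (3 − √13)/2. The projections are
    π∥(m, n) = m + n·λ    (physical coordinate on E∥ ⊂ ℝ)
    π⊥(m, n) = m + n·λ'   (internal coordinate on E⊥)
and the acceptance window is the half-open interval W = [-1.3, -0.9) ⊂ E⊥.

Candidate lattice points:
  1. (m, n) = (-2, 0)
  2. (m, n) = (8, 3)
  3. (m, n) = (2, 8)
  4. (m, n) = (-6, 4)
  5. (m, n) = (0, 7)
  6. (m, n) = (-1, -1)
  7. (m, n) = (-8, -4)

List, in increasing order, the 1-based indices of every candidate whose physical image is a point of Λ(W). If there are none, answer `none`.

λ' = (3−√13)/2 ≈ -0.302776.
#1 (-2,0): internal coord -2 + (0)·λ' = -2.000000; -2.000000 ∉ [-1.3, -0.9) → out
#2 (8,3): internal coord 8 + (3)·λ' = +7.091673; +7.091673 ∉ [-1.3, -0.9) → out
#3 (2,8): internal coord 2 + (8)·λ' = -0.422205; -0.422205 ∉ [-1.3, -0.9) → out
#4 (-6,4): internal coord -6 + (4)·λ' = -7.211103; -7.211103 ∉ [-1.3, -0.9) → out
#5 (0,7): internal coord 0 + (7)·λ' = -2.119429; -2.119429 ∉ [-1.3, -0.9) → out
#6 (-1,-1): internal coord -1 + (-1)·λ' = -0.697224; -0.697224 ∉ [-1.3, -0.9) → out
#7 (-8,-4): internal coord -8 + (-4)·λ' = -6.788897; -6.788897 ∉ [-1.3, -0.9) → out

none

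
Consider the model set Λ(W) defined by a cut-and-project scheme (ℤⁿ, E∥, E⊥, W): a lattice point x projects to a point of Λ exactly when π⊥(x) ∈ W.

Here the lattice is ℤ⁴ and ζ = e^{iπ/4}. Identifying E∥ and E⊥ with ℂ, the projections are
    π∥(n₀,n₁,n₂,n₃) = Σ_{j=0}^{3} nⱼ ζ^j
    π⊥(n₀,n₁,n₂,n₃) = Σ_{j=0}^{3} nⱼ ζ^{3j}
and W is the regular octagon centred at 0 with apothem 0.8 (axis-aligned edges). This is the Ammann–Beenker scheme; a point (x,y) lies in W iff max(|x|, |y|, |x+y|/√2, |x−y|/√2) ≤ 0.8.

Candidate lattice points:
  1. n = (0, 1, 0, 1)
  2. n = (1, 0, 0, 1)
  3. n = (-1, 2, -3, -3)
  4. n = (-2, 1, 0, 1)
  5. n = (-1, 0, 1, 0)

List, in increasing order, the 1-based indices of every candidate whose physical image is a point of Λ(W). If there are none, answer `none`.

Internal map: ζ^{3j} for j=0..3 gives (1,0), (−√2/2,√2/2), (0,−1), (√2/2,√2/2).
candidate 1: n = (0, 1, 0, 1) → π⊥ ≈ (+0.000000, +1.414214); max(|x|,|y|,|x±y|/√2) = 1.414214 > 0.8 ⇒ ∉ W
candidate 2: n = (1, 0, 0, 1) → π⊥ ≈ (+1.707107, +0.707107); max(|x|,|y|,|x±y|/√2) = 1.707107 > 0.8 ⇒ ∉ W
candidate 3: n = (-1, 2, -3, -3) → π⊥ ≈ (-4.535534, +2.292893); max(|x|,|y|,|x±y|/√2) = 4.828427 > 0.8 ⇒ ∉ W
candidate 4: n = (-2, 1, 0, 1) → π⊥ ≈ (-2.000000, +1.414214); max(|x|,|y|,|x±y|/√2) = 2.414214 > 0.8 ⇒ ∉ W
candidate 5: n = (-1, 0, 1, 0) → π⊥ ≈ (-1.000000, -1.000000); max(|x|,|y|,|x±y|/√2) = 1.414214 > 0.8 ⇒ ∉ W

none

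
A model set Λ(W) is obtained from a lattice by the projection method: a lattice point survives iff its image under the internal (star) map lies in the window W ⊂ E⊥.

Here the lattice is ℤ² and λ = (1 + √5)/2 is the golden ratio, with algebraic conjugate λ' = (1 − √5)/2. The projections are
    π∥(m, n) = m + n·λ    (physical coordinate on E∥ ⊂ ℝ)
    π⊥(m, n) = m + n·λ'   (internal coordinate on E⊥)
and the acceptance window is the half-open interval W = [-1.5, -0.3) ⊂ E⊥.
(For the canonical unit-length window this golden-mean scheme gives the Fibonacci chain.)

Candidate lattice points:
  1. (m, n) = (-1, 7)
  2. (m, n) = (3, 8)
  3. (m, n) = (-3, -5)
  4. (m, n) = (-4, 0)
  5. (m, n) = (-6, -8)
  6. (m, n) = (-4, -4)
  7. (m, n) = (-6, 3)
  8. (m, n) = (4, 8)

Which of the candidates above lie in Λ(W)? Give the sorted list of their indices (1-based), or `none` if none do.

5, 8

λ' = (1−√5)/2 ≈ -0.618034.
#1 (-1,7): internal coord -1 + (7)·λ' = -5.326238; -5.326238 ∉ [-1.5, -0.3) → out
#2 (3,8): internal coord 3 + (8)·λ' = -1.944272; -1.944272 ∉ [-1.5, -0.3) → out
#3 (-3,-5): internal coord -3 + (-5)·λ' = +0.090170; +0.090170 ∉ [-1.5, -0.3) → out
#4 (-4,0): internal coord -4 + (0)·λ' = -4.000000; -4.000000 ∉ [-1.5, -0.3) → out
#5 (-6,-8): internal coord -6 + (-8)·λ' = -1.055728; -1.055728 ∈ [-1.5, -0.3) → IN Λ
#6 (-4,-4): internal coord -4 + (-4)·λ' = -1.527864; -1.527864 ∉ [-1.5, -0.3) → out
#7 (-6,3): internal coord -6 + (3)·λ' = -7.854102; -7.854102 ∉ [-1.5, -0.3) → out
#8 (4,8): internal coord 4 + (8)·λ' = -0.944272; -0.944272 ∈ [-1.5, -0.3) → IN Λ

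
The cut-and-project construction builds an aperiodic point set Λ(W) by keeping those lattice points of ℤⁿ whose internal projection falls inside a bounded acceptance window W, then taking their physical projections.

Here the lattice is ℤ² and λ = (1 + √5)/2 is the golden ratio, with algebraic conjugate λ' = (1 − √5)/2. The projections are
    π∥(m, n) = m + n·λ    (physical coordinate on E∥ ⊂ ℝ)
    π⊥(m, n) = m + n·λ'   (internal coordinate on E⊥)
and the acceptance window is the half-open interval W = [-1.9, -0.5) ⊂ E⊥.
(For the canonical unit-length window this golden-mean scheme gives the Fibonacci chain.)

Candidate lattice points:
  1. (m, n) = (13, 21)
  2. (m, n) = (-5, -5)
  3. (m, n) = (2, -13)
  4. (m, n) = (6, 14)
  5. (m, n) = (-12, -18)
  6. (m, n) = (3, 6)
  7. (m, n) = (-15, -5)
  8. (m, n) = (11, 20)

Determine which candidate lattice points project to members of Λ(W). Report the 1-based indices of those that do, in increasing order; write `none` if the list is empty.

λ' = (1−√5)/2 ≈ -0.61803.
candidate 1: (m,n)=(13,21) → π∥ = 13+21·λ ≈ 46.97871, π⊥ = 13+21·λ' ≈ 0.02129 ∉ [-1.9, -0.5) ⇒ out
candidate 2: (m,n)=(-5,-5) → π∥ = -5-5·λ ≈ -13.09017, π⊥ = -5-5·λ' ≈ -1.90983 ∉ [-1.9, -0.5) ⇒ out
candidate 3: (m,n)=(2,-13) → π∥ = 2-13·λ ≈ -19.03444, π⊥ = 2-13·λ' ≈ 10.03444 ∉ [-1.9, -0.5) ⇒ out
candidate 4: (m,n)=(6,14) → π∥ = 6+14·λ ≈ 28.65248, π⊥ = 6+14·λ' ≈ -2.65248 ∉ [-1.9, -0.5) ⇒ out
candidate 5: (m,n)=(-12,-18) → π∥ = -12-18·λ ≈ -41.12461, π⊥ = -12-18·λ' ≈ -0.87539 ∈ [-1.9, -0.5) ⇒ IN Λ
candidate 6: (m,n)=(3,6) → π∥ = 3+6·λ ≈ 12.70820, π⊥ = 3+6·λ' ≈ -0.70820 ∈ [-1.9, -0.5) ⇒ IN Λ
candidate 7: (m,n)=(-15,-5) → π∥ = -15-5·λ ≈ -23.09017, π⊥ = -15-5·λ' ≈ -11.90983 ∉ [-1.9, -0.5) ⇒ out
candidate 8: (m,n)=(11,20) → π∥ = 11+20·λ ≈ 43.36068, π⊥ = 11+20·λ' ≈ -1.36068 ∈ [-1.9, -0.5) ⇒ IN Λ

5, 6, 8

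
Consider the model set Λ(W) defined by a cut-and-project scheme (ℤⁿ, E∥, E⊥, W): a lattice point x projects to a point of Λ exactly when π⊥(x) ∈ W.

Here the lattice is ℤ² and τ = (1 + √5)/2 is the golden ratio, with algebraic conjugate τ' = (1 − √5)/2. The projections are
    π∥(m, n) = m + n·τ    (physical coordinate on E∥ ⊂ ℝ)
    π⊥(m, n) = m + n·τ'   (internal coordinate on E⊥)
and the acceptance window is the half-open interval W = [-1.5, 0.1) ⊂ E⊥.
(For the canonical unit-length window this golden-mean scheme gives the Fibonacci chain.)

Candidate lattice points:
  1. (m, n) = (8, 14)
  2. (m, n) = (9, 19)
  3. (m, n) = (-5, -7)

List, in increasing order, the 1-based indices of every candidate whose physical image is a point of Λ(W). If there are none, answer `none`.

1, 3

Numerically τ ≈ 1.6180 and τ' = −1/τ ≈ -0.6180.
[1] lift (8,14): star map gives -0.6525; window check -1.5 ≤ -0.6525 < 0.1 is true → IN Λ
[2] lift (9,19): star map gives -2.7426; window check -1.5 ≤ -2.7426 < 0.1 is false → out
[3] lift (-5,-7): star map gives -0.6738; window check -1.5 ≤ -0.6738 < 0.1 is true → IN Λ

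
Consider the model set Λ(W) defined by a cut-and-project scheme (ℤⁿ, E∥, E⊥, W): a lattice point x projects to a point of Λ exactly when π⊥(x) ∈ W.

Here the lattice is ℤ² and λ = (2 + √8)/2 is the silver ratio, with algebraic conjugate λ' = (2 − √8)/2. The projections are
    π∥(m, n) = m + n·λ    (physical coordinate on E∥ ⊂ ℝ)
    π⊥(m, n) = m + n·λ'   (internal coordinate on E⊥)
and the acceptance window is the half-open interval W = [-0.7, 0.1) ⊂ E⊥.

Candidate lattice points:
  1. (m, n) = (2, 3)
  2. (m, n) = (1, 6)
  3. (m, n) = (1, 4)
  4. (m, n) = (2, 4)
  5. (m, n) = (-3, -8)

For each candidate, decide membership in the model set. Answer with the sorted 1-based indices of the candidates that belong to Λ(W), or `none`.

3

Compute λ' = (2−√8)/2 = -0.4142, so π⊥(m,n) = m -0.4142·n.
candidate 1: (m,n)=(2,3) → π∥ = 2+3·λ ≈ 9.2426, π⊥ = 2+3·λ' ≈ 0.7574 ∉ [-0.7, 0.1) ⇒ out
candidate 2: (m,n)=(1,6) → π∥ = 1+6·λ ≈ 15.4853, π⊥ = 1+6·λ' ≈ -1.4853 ∉ [-0.7, 0.1) ⇒ out
candidate 3: (m,n)=(1,4) → π∥ = 1+4·λ ≈ 10.6569, π⊥ = 1+4·λ' ≈ -0.6569 ∈ [-0.7, 0.1) ⇒ IN Λ
candidate 4: (m,n)=(2,4) → π∥ = 2+4·λ ≈ 11.6569, π⊥ = 2+4·λ' ≈ 0.3431 ∉ [-0.7, 0.1) ⇒ out
candidate 5: (m,n)=(-3,-8) → π∥ = -3-8·λ ≈ -22.3137, π⊥ = -3-8·λ' ≈ 0.3137 ∉ [-0.7, 0.1) ⇒ out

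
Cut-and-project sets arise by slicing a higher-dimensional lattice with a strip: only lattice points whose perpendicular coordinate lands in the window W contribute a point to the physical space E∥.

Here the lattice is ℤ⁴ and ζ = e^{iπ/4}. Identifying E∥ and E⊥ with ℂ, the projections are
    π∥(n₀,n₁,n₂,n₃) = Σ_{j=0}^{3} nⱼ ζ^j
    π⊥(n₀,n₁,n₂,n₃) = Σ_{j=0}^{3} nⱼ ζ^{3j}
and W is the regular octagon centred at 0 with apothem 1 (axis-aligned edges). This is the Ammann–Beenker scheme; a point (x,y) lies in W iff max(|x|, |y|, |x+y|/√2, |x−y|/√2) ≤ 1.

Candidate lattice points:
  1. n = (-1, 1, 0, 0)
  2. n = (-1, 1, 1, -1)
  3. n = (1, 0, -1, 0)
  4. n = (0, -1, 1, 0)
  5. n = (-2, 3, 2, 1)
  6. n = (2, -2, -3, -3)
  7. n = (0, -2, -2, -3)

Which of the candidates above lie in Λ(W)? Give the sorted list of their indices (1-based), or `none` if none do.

none

With ζ = e^{iπ/4} the internal vectors are ζ^0,ζ^3,ζ^6,ζ^9.
candidate 1: n = (-1, 1, 0, 0) → π⊥ ≈ (-1.707107, +0.707107); max(|x|,|y|,|x±y|/√2) = 1.707107 > 1 ⇒ ∉ W
candidate 2: n = (-1, 1, 1, -1) → π⊥ ≈ (-2.414214, -1.000000); max(|x|,|y|,|x±y|/√2) = 2.414214 > 1 ⇒ ∉ W
candidate 3: n = (1, 0, -1, 0) → π⊥ ≈ (+1.000000, +1.000000); max(|x|,|y|,|x±y|/√2) = 1.414214 > 1 ⇒ ∉ W
candidate 4: n = (0, -1, 1, 0) → π⊥ ≈ (+0.707107, -1.707107); max(|x|,|y|,|x±y|/√2) = 1.707107 > 1 ⇒ ∉ W
candidate 5: n = (-2, 3, 2, 1) → π⊥ ≈ (-3.414214, +0.828427); max(|x|,|y|,|x±y|/√2) = 3.414214 > 1 ⇒ ∉ W
candidate 6: n = (2, -2, -3, -3) → π⊥ ≈ (+1.292893, -0.535534); max(|x|,|y|,|x±y|/√2) = 1.292893 > 1 ⇒ ∉ W
candidate 7: n = (0, -2, -2, -3) → π⊥ ≈ (-0.707107, -1.535534); max(|x|,|y|,|x±y|/√2) = 1.585786 > 1 ⇒ ∉ W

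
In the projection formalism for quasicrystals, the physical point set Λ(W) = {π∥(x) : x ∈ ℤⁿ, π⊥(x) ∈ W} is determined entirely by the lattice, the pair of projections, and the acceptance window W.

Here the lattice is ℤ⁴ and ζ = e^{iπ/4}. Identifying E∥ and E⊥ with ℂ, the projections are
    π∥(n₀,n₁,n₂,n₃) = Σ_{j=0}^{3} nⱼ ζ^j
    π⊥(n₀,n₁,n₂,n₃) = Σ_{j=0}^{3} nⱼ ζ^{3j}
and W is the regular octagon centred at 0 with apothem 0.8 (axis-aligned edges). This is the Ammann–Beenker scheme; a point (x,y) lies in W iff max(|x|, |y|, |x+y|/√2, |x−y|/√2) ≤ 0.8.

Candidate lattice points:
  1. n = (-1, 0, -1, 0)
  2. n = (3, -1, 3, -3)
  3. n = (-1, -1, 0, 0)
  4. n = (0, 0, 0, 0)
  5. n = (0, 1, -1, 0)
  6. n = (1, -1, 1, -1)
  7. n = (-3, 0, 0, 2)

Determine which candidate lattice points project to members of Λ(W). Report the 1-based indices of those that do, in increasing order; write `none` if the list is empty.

3, 4

With ζ = e^{iπ/4} the internal vectors are ζ^0,ζ^3,ζ^6,ζ^9.
candidate 1: n = (-1, 0, -1, 0) → π⊥ ≈ (-1.0000, +1.0000); max(|x|,|y|,|x±y|/√2) = 1.4142 > 0.8 ⇒ ∉ W
candidate 2: n = (3, -1, 3, -3) → π⊥ ≈ (+1.5858, -5.8284); max(|x|,|y|,|x±y|/√2) = 5.8284 > 0.8 ⇒ ∉ W
candidate 3: n = (-1, -1, 0, 0) → π⊥ ≈ (-0.2929, -0.7071); max(|x|,|y|,|x±y|/√2) = 0.7071 ≤ 0.8 ⇒ ∈ W
candidate 4: n = (0, 0, 0, 0) → π⊥ ≈ (+0.0000, +0.0000); max(|x|,|y|,|x±y|/√2) = 0.0000 ≤ 0.8 ⇒ ∈ W
candidate 5: n = (0, 1, -1, 0) → π⊥ ≈ (-0.7071, +1.7071); max(|x|,|y|,|x±y|/√2) = 1.7071 > 0.8 ⇒ ∉ W
candidate 6: n = (1, -1, 1, -1) → π⊥ ≈ (+1.0000, -2.4142); max(|x|,|y|,|x±y|/√2) = 2.4142 > 0.8 ⇒ ∉ W
candidate 7: n = (-3, 0, 0, 2) → π⊥ ≈ (-1.5858, +1.4142); max(|x|,|y|,|x±y|/√2) = 2.1213 > 0.8 ⇒ ∉ W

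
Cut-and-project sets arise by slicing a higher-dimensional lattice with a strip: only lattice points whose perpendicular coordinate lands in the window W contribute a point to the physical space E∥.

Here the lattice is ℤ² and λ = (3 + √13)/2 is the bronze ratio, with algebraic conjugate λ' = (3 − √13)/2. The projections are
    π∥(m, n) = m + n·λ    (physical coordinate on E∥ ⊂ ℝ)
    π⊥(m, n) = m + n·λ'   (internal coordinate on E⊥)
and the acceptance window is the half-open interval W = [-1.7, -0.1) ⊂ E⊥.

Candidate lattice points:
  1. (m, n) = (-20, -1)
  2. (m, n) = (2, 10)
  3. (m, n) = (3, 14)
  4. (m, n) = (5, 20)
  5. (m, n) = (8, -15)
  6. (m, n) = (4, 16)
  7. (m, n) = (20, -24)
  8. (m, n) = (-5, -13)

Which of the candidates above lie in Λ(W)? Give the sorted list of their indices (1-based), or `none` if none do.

λ' = (3−√13)/2 ≈ -0.3028.
[1] lift (-20,-1): star map gives -19.6972; window check -1.7 ≤ -19.6972 < -0.1 is false → out
[2] lift (2,10): star map gives -1.0278; window check -1.7 ≤ -1.0278 < -0.1 is true → IN Λ
[3] lift (3,14): star map gives -1.2389; window check -1.7 ≤ -1.2389 < -0.1 is true → IN Λ
[4] lift (5,20): star map gives -1.0555; window check -1.7 ≤ -1.0555 < -0.1 is true → IN Λ
[5] lift (8,-15): star map gives 12.5416; window check -1.7 ≤ 12.5416 < -0.1 is false → out
[6] lift (4,16): star map gives -0.8444; window check -1.7 ≤ -0.8444 < -0.1 is true → IN Λ
[7] lift (20,-24): star map gives 27.2666; window check -1.7 ≤ 27.2666 < -0.1 is false → out
[8] lift (-5,-13): star map gives -1.0639; window check -1.7 ≤ -1.0639 < -0.1 is true → IN Λ

2, 3, 4, 6, 8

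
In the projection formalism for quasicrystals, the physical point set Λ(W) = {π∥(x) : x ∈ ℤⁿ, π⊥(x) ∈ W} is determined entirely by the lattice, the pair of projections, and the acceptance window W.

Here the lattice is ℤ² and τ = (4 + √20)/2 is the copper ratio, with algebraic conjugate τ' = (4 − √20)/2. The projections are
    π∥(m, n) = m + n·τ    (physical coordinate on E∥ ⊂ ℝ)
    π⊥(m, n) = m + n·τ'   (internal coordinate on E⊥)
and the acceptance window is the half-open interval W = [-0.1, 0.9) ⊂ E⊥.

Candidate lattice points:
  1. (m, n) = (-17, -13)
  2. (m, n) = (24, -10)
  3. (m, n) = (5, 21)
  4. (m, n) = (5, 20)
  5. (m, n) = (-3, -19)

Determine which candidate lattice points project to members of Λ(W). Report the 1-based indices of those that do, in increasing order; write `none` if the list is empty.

Numerically τ ≈ 4.236068 and τ' = −1/τ ≈ -0.236068.
[1] lift (-17,-13): star map gives -13.931116; window check -0.1 ≤ -13.931116 < 0.9 is false → out
[2] lift (24,-10): star map gives 26.360680; window check -0.1 ≤ 26.360680 < 0.9 is false → out
[3] lift (5,21): star map gives 0.042572; window check -0.1 ≤ 0.042572 < 0.9 is true → IN Λ
[4] lift (5,20): star map gives 0.278640; window check -0.1 ≤ 0.278640 < 0.9 is true → IN Λ
[5] lift (-3,-19): star map gives 1.485292; window check -0.1 ≤ 1.485292 < 0.9 is false → out

3, 4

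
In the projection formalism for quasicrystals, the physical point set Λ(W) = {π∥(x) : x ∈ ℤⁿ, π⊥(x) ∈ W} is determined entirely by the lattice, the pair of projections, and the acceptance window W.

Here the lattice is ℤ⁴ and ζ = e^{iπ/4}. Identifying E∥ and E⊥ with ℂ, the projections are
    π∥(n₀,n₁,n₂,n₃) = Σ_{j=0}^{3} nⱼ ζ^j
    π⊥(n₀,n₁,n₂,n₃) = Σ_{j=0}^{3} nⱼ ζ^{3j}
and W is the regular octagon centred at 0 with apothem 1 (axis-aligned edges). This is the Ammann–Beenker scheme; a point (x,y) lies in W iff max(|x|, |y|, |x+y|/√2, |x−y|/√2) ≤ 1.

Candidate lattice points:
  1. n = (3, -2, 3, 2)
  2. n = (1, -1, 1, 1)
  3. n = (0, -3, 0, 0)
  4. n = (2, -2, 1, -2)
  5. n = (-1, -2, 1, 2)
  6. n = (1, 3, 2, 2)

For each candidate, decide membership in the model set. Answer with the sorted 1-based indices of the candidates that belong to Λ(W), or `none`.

With ζ = e^{iπ/4} the internal vectors are ζ^0,ζ^3,ζ^6,ζ^9.
candidate 1: n = (3, -2, 3, 2) → π⊥ ≈ (+5.82843, -3.00000); max(|x|,|y|,|x±y|/√2) = 6.24264 > 1 ⇒ ∉ W
candidate 2: n = (1, -1, 1, 1) → π⊥ ≈ (+2.41421, -1.00000); max(|x|,|y|,|x±y|/√2) = 2.41421 > 1 ⇒ ∉ W
candidate 3: n = (0, -3, 0, 0) → π⊥ ≈ (+2.12132, -2.12132); max(|x|,|y|,|x±y|/√2) = 3.00000 > 1 ⇒ ∉ W
candidate 4: n = (2, -2, 1, -2) → π⊥ ≈ (+2.00000, -3.82843); max(|x|,|y|,|x±y|/√2) = 4.12132 > 1 ⇒ ∉ W
candidate 5: n = (-1, -2, 1, 2) → π⊥ ≈ (+1.82843, -1.00000); max(|x|,|y|,|x±y|/√2) = 2.00000 > 1 ⇒ ∉ W
candidate 6: n = (1, 3, 2, 2) → π⊥ ≈ (+0.29289, +1.53553); max(|x|,|y|,|x±y|/√2) = 1.53553 > 1 ⇒ ∉ W

none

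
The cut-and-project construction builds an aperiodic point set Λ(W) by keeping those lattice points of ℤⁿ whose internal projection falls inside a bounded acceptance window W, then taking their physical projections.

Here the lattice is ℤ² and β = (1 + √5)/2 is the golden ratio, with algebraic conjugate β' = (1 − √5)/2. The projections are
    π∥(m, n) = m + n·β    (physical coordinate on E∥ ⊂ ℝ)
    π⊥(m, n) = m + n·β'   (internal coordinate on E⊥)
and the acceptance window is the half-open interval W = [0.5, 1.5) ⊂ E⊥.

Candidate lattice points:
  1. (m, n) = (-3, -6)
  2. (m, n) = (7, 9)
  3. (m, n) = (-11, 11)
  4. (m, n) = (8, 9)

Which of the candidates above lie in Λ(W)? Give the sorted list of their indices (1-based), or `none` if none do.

1, 2

β' = (1−√5)/2 ≈ -0.61803.
candidate 1: (m,n)=(-3,-6) → π∥ = -3-6·β ≈ -12.70820, π⊥ = -3-6·β' ≈ 0.70820 ∈ [0.5, 1.5) ⇒ IN Λ
candidate 2: (m,n)=(7,9) → π∥ = 7+9·β ≈ 21.56231, π⊥ = 7+9·β' ≈ 1.43769 ∈ [0.5, 1.5) ⇒ IN Λ
candidate 3: (m,n)=(-11,11) → π∥ = -11+11·β ≈ 6.79837, π⊥ = -11+11·β' ≈ -17.79837 ∉ [0.5, 1.5) ⇒ out
candidate 4: (m,n)=(8,9) → π∥ = 8+9·β ≈ 22.56231, π⊥ = 8+9·β' ≈ 2.43769 ∉ [0.5, 1.5) ⇒ out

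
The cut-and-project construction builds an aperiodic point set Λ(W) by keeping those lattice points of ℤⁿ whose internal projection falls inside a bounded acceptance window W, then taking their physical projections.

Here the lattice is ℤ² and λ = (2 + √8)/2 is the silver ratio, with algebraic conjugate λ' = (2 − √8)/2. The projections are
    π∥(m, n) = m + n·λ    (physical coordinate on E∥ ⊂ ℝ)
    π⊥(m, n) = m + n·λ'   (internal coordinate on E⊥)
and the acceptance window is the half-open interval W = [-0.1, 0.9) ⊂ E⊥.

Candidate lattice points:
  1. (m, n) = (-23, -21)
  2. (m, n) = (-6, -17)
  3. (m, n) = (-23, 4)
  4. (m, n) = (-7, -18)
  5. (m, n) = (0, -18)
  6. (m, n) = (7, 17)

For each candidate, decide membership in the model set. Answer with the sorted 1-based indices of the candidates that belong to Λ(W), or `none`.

4, 6

Numerically λ ≈ 2.414214 and λ' = −1/λ ≈ -0.414214.
#1 (-23,-21): internal coord -23 + (-21)·λ' = -14.301515; -14.301515 ∉ [-0.1, 0.9) → out
#2 (-6,-17): internal coord -6 + (-17)·λ' = +1.041631; +1.041631 ∉ [-0.1, 0.9) → out
#3 (-23,4): internal coord -23 + (4)·λ' = -24.656854; -24.656854 ∉ [-0.1, 0.9) → out
#4 (-7,-18): internal coord -7 + (-18)·λ' = +0.455844; +0.455844 ∈ [-0.1, 0.9) → IN Λ
#5 (0,-18): internal coord 0 + (-18)·λ' = +7.455844; +7.455844 ∉ [-0.1, 0.9) → out
#6 (7,17): internal coord 7 + (17)·λ' = -0.041631; -0.041631 ∈ [-0.1, 0.9) → IN Λ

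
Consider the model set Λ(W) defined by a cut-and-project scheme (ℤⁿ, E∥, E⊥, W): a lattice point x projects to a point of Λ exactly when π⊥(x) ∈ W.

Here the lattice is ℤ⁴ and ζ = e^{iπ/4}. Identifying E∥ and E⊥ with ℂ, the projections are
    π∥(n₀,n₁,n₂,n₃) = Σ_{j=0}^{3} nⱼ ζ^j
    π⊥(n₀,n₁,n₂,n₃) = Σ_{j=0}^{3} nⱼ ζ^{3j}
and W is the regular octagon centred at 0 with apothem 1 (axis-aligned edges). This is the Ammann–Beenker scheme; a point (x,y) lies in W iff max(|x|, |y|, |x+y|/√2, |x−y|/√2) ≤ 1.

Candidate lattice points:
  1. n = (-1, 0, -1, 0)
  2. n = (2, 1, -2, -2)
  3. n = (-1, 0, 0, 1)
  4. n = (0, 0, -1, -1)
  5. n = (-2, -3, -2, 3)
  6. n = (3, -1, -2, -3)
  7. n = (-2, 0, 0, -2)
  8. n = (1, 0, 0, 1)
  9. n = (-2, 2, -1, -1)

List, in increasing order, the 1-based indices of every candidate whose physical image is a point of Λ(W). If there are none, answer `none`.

3, 4

Internal map: ζ^{3j} for j=0..3 gives (1,0), (−√2/2,√2/2), (0,−1), (√2/2,√2/2).
candidate 1: n = (-1, 0, -1, 0) → π⊥ ≈ (-1.00000, +1.00000); max(|x|,|y|,|x±y|/√2) = 1.41421 > 1 ⇒ ∉ W
candidate 2: n = (2, 1, -2, -2) → π⊥ ≈ (-0.12132, +1.29289); max(|x|,|y|,|x±y|/√2) = 1.29289 > 1 ⇒ ∉ W
candidate 3: n = (-1, 0, 0, 1) → π⊥ ≈ (-0.29289, +0.70711); max(|x|,|y|,|x±y|/√2) = 0.70711 ≤ 1 ⇒ ∈ W
candidate 4: n = (0, 0, -1, -1) → π⊥ ≈ (-0.70711, +0.29289); max(|x|,|y|,|x±y|/√2) = 0.70711 ≤ 1 ⇒ ∈ W
candidate 5: n = (-2, -3, -2, 3) → π⊥ ≈ (+2.24264, +2.00000); max(|x|,|y|,|x±y|/√2) = 3.00000 > 1 ⇒ ∉ W
candidate 6: n = (3, -1, -2, -3) → π⊥ ≈ (+1.58579, -0.82843); max(|x|,|y|,|x±y|/√2) = 1.70711 > 1 ⇒ ∉ W
candidate 7: n = (-2, 0, 0, -2) → π⊥ ≈ (-3.41421, -1.41421); max(|x|,|y|,|x±y|/√2) = 3.41421 > 1 ⇒ ∉ W
candidate 8: n = (1, 0, 0, 1) → π⊥ ≈ (+1.70711, +0.70711); max(|x|,|y|,|x±y|/√2) = 1.70711 > 1 ⇒ ∉ W
candidate 9: n = (-2, 2, -1, -1) → π⊥ ≈ (-4.12132, +1.70711); max(|x|,|y|,|x±y|/√2) = 4.12132 > 1 ⇒ ∉ W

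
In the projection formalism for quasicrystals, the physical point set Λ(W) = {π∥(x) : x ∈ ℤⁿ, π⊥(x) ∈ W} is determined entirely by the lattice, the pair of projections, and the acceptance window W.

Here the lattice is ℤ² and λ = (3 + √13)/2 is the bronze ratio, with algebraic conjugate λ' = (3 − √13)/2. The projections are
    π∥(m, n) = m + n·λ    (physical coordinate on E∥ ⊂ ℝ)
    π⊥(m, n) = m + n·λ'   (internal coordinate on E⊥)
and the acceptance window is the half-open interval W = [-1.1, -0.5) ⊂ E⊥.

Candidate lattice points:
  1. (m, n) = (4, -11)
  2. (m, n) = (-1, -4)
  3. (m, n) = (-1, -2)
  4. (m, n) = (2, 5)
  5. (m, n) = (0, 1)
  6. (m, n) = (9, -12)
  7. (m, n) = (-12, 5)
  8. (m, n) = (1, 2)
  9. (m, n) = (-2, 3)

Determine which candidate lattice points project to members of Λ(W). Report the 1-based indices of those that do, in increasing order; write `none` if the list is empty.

none

λ' = (3−√13)/2 ≈ -0.302776.
#1 (4,-11): internal coord 4 + (-11)·λ' = +7.330532; +7.330532 ∉ [-1.1, -0.5) → out
#2 (-1,-4): internal coord -1 + (-4)·λ' = +0.211103; +0.211103 ∉ [-1.1, -0.5) → out
#3 (-1,-2): internal coord -1 + (-2)·λ' = -0.394449; -0.394449 ∉ [-1.1, -0.5) → out
#4 (2,5): internal coord 2 + (5)·λ' = +0.486122; +0.486122 ∉ [-1.1, -0.5) → out
#5 (0,1): internal coord 0 + (1)·λ' = -0.302776; -0.302776 ∉ [-1.1, -0.5) → out
#6 (9,-12): internal coord 9 + (-12)·λ' = +12.633308; +12.633308 ∉ [-1.1, -0.5) → out
#7 (-12,5): internal coord -12 + (5)·λ' = -13.513878; -13.513878 ∉ [-1.1, -0.5) → out
#8 (1,2): internal coord 1 + (2)·λ' = +0.394449; +0.394449 ∉ [-1.1, -0.5) → out
#9 (-2,3): internal coord -2 + (3)·λ' = -2.908327; -2.908327 ∉ [-1.1, -0.5) → out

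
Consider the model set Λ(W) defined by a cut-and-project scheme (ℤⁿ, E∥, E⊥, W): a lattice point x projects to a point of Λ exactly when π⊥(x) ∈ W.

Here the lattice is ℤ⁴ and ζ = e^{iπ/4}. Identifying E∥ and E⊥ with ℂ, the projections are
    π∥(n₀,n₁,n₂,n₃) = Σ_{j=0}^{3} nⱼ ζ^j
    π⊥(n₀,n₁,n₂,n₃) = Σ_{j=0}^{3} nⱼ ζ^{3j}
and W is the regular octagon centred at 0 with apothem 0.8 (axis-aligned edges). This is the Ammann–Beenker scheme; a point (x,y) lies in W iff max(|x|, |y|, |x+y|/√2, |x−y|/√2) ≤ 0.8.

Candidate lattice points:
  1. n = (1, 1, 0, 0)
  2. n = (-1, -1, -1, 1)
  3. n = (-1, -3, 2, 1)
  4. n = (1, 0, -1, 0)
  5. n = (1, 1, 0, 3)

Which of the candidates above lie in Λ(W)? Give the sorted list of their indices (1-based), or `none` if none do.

π⊥(n) = n₀ + n₁ζ³ + n₂ζ⁶ + n₃ζ⁹ where ζ = e^{iπ/4}.
candidate 1: n = (1, 1, 0, 0) → π⊥ ≈ (+0.2929, +0.7071); max(|x|,|y|,|x±y|/√2) = 0.7071 ≤ 0.8 ⇒ ∈ W
candidate 2: n = (-1, -1, -1, 1) → π⊥ ≈ (+0.4142, +1.0000); max(|x|,|y|,|x±y|/√2) = 1.0000 > 0.8 ⇒ ∉ W
candidate 3: n = (-1, -3, 2, 1) → π⊥ ≈ (+1.8284, -3.4142); max(|x|,|y|,|x±y|/√2) = 3.7071 > 0.8 ⇒ ∉ W
candidate 4: n = (1, 0, -1, 0) → π⊥ ≈ (+1.0000, +1.0000); max(|x|,|y|,|x±y|/√2) = 1.4142 > 0.8 ⇒ ∉ W
candidate 5: n = (1, 1, 0, 3) → π⊥ ≈ (+2.4142, +2.8284); max(|x|,|y|,|x±y|/√2) = 3.7071 > 0.8 ⇒ ∉ W

1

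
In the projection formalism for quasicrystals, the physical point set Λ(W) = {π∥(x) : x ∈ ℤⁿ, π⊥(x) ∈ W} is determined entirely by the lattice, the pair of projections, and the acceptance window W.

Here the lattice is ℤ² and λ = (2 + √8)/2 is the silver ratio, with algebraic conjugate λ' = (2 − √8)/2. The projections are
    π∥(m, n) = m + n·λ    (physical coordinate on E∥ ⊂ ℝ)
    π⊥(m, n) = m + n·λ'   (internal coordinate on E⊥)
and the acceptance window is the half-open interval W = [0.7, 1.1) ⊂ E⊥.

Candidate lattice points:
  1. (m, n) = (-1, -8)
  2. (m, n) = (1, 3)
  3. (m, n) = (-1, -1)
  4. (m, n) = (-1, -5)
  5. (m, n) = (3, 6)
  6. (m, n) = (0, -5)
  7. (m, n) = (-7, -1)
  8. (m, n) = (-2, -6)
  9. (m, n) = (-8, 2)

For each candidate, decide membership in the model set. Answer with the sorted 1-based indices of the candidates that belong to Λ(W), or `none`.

4

Compute λ' = (2−√8)/2 = -0.4142, so π⊥(m,n) = m -0.4142·n.
[1] lift (-1,-8): star map gives 2.3137; window check 0.7 ≤ 2.3137 < 1.1 is false → out
[2] lift (1,3): star map gives -0.2426; window check 0.7 ≤ -0.2426 < 1.1 is false → out
[3] lift (-1,-1): star map gives -0.5858; window check 0.7 ≤ -0.5858 < 1.1 is false → out
[4] lift (-1,-5): star map gives 1.0711; window check 0.7 ≤ 1.0711 < 1.1 is true → IN Λ
[5] lift (3,6): star map gives 0.5147; window check 0.7 ≤ 0.5147 < 1.1 is false → out
[6] lift (0,-5): star map gives 2.0711; window check 0.7 ≤ 2.0711 < 1.1 is false → out
[7] lift (-7,-1): star map gives -6.5858; window check 0.7 ≤ -6.5858 < 1.1 is false → out
[8] lift (-2,-6): star map gives 0.4853; window check 0.7 ≤ 0.4853 < 1.1 is false → out
[9] lift (-8,2): star map gives -8.8284; window check 0.7 ≤ -8.8284 < 1.1 is false → out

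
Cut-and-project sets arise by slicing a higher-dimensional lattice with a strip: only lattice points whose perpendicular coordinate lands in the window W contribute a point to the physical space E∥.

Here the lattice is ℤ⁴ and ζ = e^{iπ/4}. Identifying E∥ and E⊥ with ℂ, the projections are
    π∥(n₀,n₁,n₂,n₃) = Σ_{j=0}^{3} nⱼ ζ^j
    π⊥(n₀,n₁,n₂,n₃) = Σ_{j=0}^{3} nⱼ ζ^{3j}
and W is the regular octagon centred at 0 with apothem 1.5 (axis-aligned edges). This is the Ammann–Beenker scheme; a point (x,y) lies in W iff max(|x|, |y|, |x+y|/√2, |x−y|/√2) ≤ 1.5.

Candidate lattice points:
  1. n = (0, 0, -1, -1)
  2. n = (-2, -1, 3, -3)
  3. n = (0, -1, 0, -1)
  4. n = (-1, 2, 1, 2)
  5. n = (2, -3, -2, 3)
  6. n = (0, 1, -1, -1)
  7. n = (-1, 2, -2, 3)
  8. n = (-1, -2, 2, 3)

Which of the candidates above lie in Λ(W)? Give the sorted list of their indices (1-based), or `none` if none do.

1, 3

π⊥(n) = n₀ + n₁ζ³ + n₂ζ⁶ + n₃ζ⁹ where ζ = e^{iπ/4}.
candidate 1: n = (0, 0, -1, -1) → π⊥ ≈ (-0.707107, +0.292893); max(|x|,|y|,|x±y|/√2) = 0.707107 ≤ 1.5 ⇒ ∈ W
candidate 2: n = (-2, -1, 3, -3) → π⊥ ≈ (-3.414214, -5.828427); max(|x|,|y|,|x±y|/√2) = 6.535534 > 1.5 ⇒ ∉ W
candidate 3: n = (0, -1, 0, -1) → π⊥ ≈ (+0.000000, -1.414214); max(|x|,|y|,|x±y|/√2) = 1.414214 ≤ 1.5 ⇒ ∈ W
candidate 4: n = (-1, 2, 1, 2) → π⊥ ≈ (-1.000000, +1.828427); max(|x|,|y|,|x±y|/√2) = 2.000000 > 1.5 ⇒ ∉ W
candidate 5: n = (2, -3, -2, 3) → π⊥ ≈ (+6.242641, +2.000000); max(|x|,|y|,|x±y|/√2) = 6.242641 > 1.5 ⇒ ∉ W
candidate 6: n = (0, 1, -1, -1) → π⊥ ≈ (-1.414214, +1.000000); max(|x|,|y|,|x±y|/√2) = 1.707107 > 1.5 ⇒ ∉ W
candidate 7: n = (-1, 2, -2, 3) → π⊥ ≈ (-0.292893, +5.535534); max(|x|,|y|,|x±y|/√2) = 5.535534 > 1.5 ⇒ ∉ W
candidate 8: n = (-1, -2, 2, 3) → π⊥ ≈ (+2.535534, -1.292893); max(|x|,|y|,|x±y|/√2) = 2.707107 > 1.5 ⇒ ∉ W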